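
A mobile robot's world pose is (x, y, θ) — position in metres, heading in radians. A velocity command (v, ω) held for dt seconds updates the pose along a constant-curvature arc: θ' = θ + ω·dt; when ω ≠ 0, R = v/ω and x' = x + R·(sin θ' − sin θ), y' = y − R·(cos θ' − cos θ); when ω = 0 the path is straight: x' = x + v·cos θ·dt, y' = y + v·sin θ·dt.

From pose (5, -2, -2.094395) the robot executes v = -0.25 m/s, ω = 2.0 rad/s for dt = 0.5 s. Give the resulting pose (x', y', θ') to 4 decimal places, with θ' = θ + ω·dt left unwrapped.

θ' = -2.0944 + 2.0·0.5 = -1.0944
R = v/ω = -0.25/2.0 = -0.1250
x' = 5 + -0.1250·(sin -1.0944 − sin -2.0944) = 5.0028
y' = -2 − -0.1250·(cos -1.0944 − cos -2.0944) = -1.8802

(5.0028, -1.8802, -1.0944)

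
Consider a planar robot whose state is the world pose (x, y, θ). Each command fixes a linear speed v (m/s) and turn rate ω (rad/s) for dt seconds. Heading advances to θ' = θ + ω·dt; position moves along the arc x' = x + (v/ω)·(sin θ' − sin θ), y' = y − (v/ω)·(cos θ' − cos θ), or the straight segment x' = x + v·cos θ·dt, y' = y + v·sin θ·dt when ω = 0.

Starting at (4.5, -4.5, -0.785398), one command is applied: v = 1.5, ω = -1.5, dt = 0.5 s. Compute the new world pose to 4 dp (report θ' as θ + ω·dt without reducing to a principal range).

(4.7923, -5.1717, -1.5354)

θ' = -0.7854 + -1.5·0.5 = -1.5354
R = v/ω = 1.5/-1.5 = -1.0000
x' = 4.5 + -1.0000·(sin -1.5354 − sin -0.7854) = 4.7923
y' = -4.5 − -1.0000·(cos -1.5354 − cos -0.7854) = -5.1717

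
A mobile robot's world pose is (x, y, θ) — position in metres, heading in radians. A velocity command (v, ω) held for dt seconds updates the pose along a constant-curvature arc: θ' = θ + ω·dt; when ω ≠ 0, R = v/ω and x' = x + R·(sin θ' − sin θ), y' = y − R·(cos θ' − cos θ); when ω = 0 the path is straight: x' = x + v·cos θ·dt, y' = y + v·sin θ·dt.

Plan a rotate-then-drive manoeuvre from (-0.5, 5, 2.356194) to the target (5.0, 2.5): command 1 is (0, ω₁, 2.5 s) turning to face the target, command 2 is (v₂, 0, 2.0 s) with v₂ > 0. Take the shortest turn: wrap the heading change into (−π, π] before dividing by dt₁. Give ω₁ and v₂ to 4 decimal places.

heading to target = atan2(2.5−5, 5−-0.5) = -0.4266
Δθ = wrap(-0.4266 − 2.3562) = -2.7828; ω₁ = Δθ/dt₁ = -1.1131
distance = √((5−-0.5)² + (2.5−5)²) = 6.0415; v₂ = distance/dt₂ = 3.0208

ω₁ = -1.1131, v₂ = 3.0208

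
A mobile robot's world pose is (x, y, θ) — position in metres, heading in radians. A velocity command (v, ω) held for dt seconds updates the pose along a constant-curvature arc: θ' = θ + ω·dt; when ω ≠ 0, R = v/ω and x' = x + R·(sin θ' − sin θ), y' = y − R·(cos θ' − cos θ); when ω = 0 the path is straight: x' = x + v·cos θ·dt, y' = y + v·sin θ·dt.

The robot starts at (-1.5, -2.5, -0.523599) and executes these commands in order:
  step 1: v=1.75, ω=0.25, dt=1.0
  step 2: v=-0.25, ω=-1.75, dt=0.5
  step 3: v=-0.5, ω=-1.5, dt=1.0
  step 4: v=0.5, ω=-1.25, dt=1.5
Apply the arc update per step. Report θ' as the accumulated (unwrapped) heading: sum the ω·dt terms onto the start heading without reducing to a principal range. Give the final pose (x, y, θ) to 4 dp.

(-0.4190, -2.3909, -4.5236)

step 1: θ'=-0.2736 (R=7.0000) → pose (0.1086, -3.1775, -0.2736)
step 2: θ'=-1.1486 (R=0.1429) → pose (0.0169, -3.0985, -1.1486)
step 3: θ'=-2.6486 (R=0.3333) → pose (0.1632, -2.6682, -2.6486)
step 4: θ'=-4.5236 (R=-0.4000) → pose (-0.4190, -2.3909, -4.5236)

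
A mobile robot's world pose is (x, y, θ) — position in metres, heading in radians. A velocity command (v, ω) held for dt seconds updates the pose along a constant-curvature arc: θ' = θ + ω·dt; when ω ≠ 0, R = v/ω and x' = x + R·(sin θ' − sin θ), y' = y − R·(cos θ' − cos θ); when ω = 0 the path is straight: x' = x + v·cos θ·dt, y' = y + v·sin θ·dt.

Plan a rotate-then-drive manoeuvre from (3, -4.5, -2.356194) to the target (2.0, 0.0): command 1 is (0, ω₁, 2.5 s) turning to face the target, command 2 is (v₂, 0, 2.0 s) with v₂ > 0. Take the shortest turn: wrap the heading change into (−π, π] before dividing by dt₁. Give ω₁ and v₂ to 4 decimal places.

ω₁ = -0.8550, v₂ = 2.3049

heading to target = atan2(0−-4.5, 2−3) = 1.7895
Δθ = wrap(1.7895 − -2.3562) = -2.1375; ω₁ = Δθ/dt₁ = -0.8550
distance = √((2−3)² + (0−-4.5)²) = 4.6098; v₂ = distance/dt₂ = 2.3049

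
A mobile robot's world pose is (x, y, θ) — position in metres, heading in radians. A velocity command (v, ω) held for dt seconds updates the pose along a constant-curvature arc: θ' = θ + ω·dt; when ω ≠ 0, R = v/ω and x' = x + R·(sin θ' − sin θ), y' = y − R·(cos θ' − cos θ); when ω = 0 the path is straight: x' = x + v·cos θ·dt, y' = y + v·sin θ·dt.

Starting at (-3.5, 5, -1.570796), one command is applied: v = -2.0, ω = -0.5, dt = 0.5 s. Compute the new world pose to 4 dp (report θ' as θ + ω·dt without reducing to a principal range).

θ' = -1.5708 + -0.5·0.5 = -1.8208
R = v/ω = -2.0/-0.5 = 4.0000
x' = -3.5 + 4.0000·(sin -1.8208 − sin -1.5708) = -3.3757
y' = 5 − 4.0000·(cos -1.8208 − cos -1.5708) = 5.9896

(-3.3757, 5.9896, -1.8208)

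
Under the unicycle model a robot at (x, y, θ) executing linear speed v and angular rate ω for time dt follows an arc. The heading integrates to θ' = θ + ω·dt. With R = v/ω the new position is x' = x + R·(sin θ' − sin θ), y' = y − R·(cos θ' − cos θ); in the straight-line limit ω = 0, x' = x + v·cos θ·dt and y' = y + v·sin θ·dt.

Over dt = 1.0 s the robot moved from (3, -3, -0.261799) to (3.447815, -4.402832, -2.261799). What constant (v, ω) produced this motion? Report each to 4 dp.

Δθ = -2.261799 − -0.261799 = -2.000000
ω = Δθ/dt = -2.000000/1.0 = -2.0000
R = −Δy/(cos θ' − cos θ) = -0.8750
v = R·ω = -0.8750·-2.0000 = 1.7500

v = 1.7500, ω = -2.0000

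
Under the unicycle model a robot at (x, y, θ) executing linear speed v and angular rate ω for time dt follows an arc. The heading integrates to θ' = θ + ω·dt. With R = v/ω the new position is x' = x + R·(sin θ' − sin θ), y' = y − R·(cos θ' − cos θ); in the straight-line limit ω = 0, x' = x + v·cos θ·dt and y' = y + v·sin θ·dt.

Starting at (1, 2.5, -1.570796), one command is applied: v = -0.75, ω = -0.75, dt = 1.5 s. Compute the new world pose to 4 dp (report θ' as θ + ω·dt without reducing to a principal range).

(1.5688, 3.4023, -2.6958)

θ' = -1.5708 + -0.75·1.5 = -2.6958
R = v/ω = -0.75/-0.75 = 1.0000
x' = 1 + 1.0000·(sin -2.6958 − sin -1.5708) = 1.5688
y' = 2.5 − 1.0000·(cos -2.6958 − cos -1.5708) = 3.4023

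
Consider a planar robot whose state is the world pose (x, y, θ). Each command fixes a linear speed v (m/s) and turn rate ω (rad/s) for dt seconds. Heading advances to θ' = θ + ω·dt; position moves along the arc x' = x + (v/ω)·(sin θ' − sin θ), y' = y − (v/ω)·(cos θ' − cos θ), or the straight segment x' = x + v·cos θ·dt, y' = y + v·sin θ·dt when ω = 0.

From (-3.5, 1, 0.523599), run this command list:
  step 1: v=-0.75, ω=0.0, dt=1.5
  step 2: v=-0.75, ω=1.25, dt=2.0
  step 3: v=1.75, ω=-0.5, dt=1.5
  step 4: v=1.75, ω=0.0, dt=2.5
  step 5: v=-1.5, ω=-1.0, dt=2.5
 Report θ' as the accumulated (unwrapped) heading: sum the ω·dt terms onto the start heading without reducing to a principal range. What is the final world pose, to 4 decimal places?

step 1: θ'=0.5236 (straight) → pose (-4.4743, 0.4375, 0.5236)
step 2: θ'=3.0236 (R=-0.6000) → pose (-4.2449, -0.6779, 3.0236)
step 3: θ'=2.2736 (R=-3.5000) → pose (-6.5035, 0.5355, 2.2736)
step 4: θ'=2.2736 (straight) → pose (-9.3313, 3.8737, 2.2736)
step 5: θ'=-0.2264 (R=1.5000) → pose (-10.8126, 1.4425, -0.2264)

(-10.8126, 1.4425, -0.2264)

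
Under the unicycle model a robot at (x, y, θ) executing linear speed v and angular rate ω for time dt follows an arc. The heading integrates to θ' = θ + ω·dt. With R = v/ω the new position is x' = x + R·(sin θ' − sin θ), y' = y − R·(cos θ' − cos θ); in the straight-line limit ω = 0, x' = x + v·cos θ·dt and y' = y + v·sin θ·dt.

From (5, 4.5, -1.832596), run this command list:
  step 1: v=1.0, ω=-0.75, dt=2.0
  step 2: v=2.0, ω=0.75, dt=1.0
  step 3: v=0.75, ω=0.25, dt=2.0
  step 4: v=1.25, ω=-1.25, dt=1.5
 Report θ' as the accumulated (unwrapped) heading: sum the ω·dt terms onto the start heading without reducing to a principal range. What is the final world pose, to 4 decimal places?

(-1.0864, 1.9091, -3.9576)

step 1: θ'=-3.3326 (R=-1.3333) → pose (3.4590, 3.5360, -3.3326)
step 2: θ'=-2.5826 (R=2.6667) → pose (1.5385, 3.1786, -2.5826)
step 3: θ'=-2.0826 (R=3.0000) → pose (0.5139, 2.1045, -2.0826)
step 4: θ'=-3.9576 (R=-1.0000) → pose (-1.0864, 1.9091, -3.9576)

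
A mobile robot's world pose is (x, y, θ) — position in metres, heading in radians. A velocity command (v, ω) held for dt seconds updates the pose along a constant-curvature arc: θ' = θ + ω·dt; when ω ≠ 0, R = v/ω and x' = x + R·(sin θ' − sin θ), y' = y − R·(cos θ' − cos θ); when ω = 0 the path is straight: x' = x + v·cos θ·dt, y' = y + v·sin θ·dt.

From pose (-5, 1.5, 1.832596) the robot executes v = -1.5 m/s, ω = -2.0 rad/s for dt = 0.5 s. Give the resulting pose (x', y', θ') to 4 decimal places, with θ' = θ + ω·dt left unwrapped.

(-5.1697, 0.8012, 0.8326)

θ' = 1.8326 + -2.0·0.5 = 0.8326
R = v/ω = -1.5/-2.0 = 0.7500
x' = -5 + 0.7500·(sin 0.8326 − sin 1.8326) = -5.1697
y' = 1.5 − 0.7500·(cos 0.8326 − cos 1.8326) = 0.8012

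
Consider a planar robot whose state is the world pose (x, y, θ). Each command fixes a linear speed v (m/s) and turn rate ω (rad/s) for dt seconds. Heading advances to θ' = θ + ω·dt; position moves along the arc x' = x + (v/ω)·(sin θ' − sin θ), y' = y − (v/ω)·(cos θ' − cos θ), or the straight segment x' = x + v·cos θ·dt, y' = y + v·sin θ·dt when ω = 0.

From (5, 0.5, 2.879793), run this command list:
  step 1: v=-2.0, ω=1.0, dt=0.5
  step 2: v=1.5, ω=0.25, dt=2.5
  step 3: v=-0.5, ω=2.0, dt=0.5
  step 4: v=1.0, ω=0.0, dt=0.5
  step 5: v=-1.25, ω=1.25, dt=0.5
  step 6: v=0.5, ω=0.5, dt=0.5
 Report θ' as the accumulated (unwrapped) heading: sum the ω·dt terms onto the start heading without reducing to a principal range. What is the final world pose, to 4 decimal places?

step 1: θ'=3.3798 (R=-2.0000) → pose (5.9895, 0.4883, 3.3798)
step 2: θ'=4.0048 (R=6.0000) → pose (2.8457, -1.4422, 4.0048)
step 3: θ'=5.0048 (R=-0.2500) → pose (2.8951, -1.2076, 5.0048)
step 4: θ'=5.0048 (straight) → pose (3.0392, -1.6864, 5.0048)
step 5: θ'=5.6298 (R=-1.0000) → pose (2.6896, -1.1806, 5.6298)
step 6: θ'=5.8798 (R=1.0000) → pose (2.9049, -1.3064, 5.8798)

(2.9049, -1.3064, 5.8798)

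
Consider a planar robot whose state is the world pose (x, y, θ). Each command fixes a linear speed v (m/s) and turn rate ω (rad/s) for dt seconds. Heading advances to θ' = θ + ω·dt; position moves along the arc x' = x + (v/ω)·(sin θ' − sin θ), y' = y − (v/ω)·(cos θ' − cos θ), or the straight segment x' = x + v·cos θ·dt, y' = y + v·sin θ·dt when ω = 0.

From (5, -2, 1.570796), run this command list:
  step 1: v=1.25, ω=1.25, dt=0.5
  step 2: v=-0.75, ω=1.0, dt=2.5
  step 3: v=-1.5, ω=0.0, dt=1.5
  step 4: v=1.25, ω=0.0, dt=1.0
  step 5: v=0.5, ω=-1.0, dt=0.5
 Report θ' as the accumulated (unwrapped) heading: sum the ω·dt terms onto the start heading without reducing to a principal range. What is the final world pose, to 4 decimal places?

step 1: θ'=2.1958 (R=1.0000) → pose (4.8110, -1.4149, 2.1958)
step 2: θ'=4.6958 (R=-0.7500) → pose (6.1691, -0.9885, 4.6958)
step 3: θ'=4.6958 (straight) → pose (6.2064, 1.2612, 4.6958)
step 4: θ'=4.6958 (straight) → pose (6.1857, 0.0113, 4.6958)
step 5: θ'=4.1958 (R=-0.5000) → pose (6.1205, -0.2273, 4.1958)

(6.1205, -0.2273, 4.1958)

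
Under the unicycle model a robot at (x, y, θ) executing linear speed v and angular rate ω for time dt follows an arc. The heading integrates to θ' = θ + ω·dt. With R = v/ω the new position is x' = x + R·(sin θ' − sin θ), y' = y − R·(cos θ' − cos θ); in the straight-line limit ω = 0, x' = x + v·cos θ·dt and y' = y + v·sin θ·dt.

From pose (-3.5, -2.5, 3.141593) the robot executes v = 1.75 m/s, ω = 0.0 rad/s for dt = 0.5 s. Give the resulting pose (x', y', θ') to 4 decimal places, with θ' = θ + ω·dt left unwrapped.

(-4.3750, -2.5000, 3.1416)

θ' = 3.1416 + 0.0·0.5 = 3.1416
ω = 0 → straight: x' = -3.5 + 1.75·cos(3.1416)·0.5 = -4.3750
y' = -2.5 + 1.75·sin(3.1416)·0.5 = -2.5000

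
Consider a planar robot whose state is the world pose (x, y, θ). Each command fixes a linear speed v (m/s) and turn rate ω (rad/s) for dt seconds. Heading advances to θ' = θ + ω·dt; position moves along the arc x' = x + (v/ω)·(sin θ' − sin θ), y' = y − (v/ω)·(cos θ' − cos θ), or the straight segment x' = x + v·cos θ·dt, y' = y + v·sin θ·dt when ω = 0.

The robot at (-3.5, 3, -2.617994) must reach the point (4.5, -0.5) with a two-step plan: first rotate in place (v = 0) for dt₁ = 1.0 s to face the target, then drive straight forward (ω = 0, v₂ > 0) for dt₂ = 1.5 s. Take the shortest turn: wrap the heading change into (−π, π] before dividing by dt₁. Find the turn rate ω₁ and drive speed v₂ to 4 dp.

heading to target = atan2(-0.5−3, 4.5−-3.5) = -0.4124
Δθ = wrap(-0.4124 − -2.6180) = 2.2056; ω₁ = Δθ/dt₁ = 2.2056
distance = √((4.5−-3.5)² + (-0.5−3)²) = 8.7321; v₂ = distance/dt₂ = 5.8214

ω₁ = 2.2056, v₂ = 5.8214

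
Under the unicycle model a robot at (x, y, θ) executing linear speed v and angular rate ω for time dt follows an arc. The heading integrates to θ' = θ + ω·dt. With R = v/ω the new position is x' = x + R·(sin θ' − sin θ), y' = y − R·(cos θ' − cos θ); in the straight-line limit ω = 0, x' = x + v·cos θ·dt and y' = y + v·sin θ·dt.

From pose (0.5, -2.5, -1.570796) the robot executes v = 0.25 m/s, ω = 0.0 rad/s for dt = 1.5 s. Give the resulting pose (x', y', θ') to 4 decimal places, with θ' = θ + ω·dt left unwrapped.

θ' = -1.5708 + 0.0·1.5 = -1.5708
ω = 0 → straight: x' = 0.5 + 0.25·cos(-1.5708)·1.5 = 0.5000
y' = -2.5 + 0.25·sin(-1.5708)·1.5 = -2.8750

(0.5000, -2.8750, -1.5708)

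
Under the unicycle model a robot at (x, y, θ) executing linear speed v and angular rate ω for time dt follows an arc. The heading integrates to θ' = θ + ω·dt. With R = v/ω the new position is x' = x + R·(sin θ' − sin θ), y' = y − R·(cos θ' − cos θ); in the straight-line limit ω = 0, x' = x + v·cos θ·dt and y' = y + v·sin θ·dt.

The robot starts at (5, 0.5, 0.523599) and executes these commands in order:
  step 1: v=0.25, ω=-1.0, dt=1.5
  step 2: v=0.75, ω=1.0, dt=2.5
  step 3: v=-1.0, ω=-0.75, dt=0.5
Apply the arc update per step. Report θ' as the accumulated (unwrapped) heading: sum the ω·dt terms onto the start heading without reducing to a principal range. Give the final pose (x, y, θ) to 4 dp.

(6.5871, 0.3247, 1.1486)

step 1: θ'=-0.9764 (R=-0.2500) → pose (5.3321, 0.4235, -0.9764)
step 2: θ'=1.5236 (R=0.7500) → pose (6.7027, 0.8081, 1.5236)
step 3: θ'=1.1486 (R=1.3333) → pose (6.5871, 0.3247, 1.1486)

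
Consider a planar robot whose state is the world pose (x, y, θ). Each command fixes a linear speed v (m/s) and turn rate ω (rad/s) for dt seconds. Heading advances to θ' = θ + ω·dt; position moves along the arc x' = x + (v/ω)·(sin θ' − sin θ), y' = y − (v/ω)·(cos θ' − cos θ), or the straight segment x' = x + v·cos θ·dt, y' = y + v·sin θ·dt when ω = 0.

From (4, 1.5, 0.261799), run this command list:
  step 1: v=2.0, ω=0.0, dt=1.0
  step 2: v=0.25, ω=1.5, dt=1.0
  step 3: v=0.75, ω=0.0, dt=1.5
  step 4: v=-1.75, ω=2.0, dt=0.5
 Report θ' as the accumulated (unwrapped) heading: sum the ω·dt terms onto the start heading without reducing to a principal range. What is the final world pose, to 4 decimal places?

step 1: θ'=0.2618 (straight) → pose (5.9319, 2.0176, 0.2618)
step 2: θ'=1.7618 (R=0.1667) → pose (6.0524, 2.2103, 1.7618)
step 3: θ'=1.7618 (straight) → pose (5.8388, 3.3148, 1.7618)
step 4: θ'=2.7618 (R=-0.8750) → pose (6.3735, 2.6683, 2.7618)

(6.3735, 2.6683, 2.7618)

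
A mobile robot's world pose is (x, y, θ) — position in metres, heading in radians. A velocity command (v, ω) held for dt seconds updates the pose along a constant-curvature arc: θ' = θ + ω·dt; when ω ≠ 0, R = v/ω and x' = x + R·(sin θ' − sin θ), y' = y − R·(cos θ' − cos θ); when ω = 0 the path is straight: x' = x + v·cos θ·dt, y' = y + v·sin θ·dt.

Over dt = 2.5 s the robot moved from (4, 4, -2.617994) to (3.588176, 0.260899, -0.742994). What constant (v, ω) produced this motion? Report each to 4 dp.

Δθ = -0.742994 − -2.617994 = 1.875000
ω = Δθ/dt = 1.875000/2.5 = 0.7500
R = −Δy/(cos θ' − cos θ) = 2.3333
v = R·ω = 2.3333·0.7500 = 1.7500

v = 1.7500, ω = 0.7500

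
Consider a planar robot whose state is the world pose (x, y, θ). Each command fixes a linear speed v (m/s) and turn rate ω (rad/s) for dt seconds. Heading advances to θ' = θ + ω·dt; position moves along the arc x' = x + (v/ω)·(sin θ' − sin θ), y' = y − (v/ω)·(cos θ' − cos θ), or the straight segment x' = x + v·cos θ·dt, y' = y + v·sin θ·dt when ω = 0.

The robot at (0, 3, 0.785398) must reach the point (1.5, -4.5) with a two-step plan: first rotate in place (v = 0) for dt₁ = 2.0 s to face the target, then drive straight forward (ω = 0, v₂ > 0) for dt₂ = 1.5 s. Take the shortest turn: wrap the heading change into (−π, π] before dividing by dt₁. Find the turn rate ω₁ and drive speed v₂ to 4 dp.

ω₁ = -1.0794, v₂ = 5.0990

heading to target = atan2(-4.5−3, 1.5−0) = -1.3734
Δθ = wrap(-1.3734 − 0.7854) = -2.1588; ω₁ = Δθ/dt₁ = -1.0794
distance = √((1.5−0)² + (-4.5−3)²) = 7.6485; v₂ = distance/dt₂ = 5.0990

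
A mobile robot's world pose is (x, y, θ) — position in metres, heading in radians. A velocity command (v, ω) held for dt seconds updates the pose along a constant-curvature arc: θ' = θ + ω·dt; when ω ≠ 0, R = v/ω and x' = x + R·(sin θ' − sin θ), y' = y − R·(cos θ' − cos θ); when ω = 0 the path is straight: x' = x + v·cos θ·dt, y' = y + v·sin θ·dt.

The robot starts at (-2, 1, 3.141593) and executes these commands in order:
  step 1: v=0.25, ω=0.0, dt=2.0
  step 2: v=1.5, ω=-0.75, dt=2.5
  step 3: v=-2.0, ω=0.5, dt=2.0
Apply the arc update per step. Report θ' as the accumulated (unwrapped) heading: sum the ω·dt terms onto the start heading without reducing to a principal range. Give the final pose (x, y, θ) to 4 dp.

(-3.6620, -0.1631, 2.2666)

step 1: θ'=3.1416 (straight) → pose (-2.5000, 1.0000, 3.1416)
step 2: θ'=1.2666 (R=-2.0000) → pose (-4.4082, 3.5991, 1.2666)
step 3: θ'=2.2666 (R=-4.0000) → pose (-3.6620, -0.1631, 2.2666)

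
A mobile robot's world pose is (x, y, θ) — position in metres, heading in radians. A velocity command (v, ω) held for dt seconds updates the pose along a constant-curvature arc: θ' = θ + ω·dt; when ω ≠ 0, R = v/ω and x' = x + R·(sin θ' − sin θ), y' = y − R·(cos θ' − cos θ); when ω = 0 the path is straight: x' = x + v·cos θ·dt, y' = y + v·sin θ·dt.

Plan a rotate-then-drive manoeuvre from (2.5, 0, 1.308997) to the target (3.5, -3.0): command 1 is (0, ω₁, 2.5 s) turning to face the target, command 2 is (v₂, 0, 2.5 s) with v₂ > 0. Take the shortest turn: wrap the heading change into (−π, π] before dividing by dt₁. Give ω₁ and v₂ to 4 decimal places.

ω₁ = -1.0232, v₂ = 1.2649

heading to target = atan2(-3−0, 3.5−2.5) = -1.2490
Δθ = wrap(-1.2490 − 1.3090) = -2.5580; ω₁ = Δθ/dt₁ = -1.0232
distance = √((3.5−2.5)² + (-3−0)²) = 3.1623; v₂ = distance/dt₂ = 1.2649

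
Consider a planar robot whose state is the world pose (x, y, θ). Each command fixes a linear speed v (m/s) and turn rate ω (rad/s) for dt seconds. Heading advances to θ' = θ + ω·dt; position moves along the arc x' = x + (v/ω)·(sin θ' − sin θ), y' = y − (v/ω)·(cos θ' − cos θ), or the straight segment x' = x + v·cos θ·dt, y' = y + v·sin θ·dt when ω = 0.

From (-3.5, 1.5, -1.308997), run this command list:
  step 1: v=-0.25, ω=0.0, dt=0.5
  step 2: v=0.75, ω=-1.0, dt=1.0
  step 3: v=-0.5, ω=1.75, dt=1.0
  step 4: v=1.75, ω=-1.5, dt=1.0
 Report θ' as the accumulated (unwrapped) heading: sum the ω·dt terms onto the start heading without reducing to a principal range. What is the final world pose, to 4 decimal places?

(-3.3502, -0.1799, -2.0590)

step 1: θ'=-1.3090 (straight) → pose (-3.5324, 1.6207, -1.3090)
step 2: θ'=-2.3090 (R=-0.7500) → pose (-3.7020, 0.9219, -2.3090)
step 3: θ'=-0.5590 (R=-0.2857) → pose (-3.7618, 1.3564, -0.5590)
step 4: θ'=-2.0590 (R=-1.1667) → pose (-3.3502, -0.1799, -2.0590)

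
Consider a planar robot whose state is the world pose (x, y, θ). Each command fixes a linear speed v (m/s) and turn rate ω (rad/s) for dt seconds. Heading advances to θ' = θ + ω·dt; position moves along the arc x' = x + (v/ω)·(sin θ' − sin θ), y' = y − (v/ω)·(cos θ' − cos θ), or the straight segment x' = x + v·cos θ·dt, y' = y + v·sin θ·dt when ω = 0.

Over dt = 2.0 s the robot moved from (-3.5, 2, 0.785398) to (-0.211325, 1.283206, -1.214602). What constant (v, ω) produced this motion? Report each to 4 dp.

Δθ = -1.214602 − 0.785398 = -2.000000
ω = Δθ/dt = -2.000000/2.0 = -1.0000
R = Δx/(sin θ' − sin θ) = -2.0000
v = R·ω = -2.0000·-1.0000 = 2.0000

v = 2.0000, ω = -1.0000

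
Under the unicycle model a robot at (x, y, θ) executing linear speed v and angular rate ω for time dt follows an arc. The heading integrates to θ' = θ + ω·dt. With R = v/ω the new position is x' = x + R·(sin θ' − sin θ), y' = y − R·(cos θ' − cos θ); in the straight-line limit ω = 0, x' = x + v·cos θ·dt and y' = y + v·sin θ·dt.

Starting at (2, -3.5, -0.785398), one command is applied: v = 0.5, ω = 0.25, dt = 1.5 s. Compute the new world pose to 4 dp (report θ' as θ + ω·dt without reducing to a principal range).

(2.6163, -3.9197, -0.4104)

θ' = -0.7854 + 0.25·1.5 = -0.4104
R = v/ω = 0.5/0.25 = 2.0000
x' = 2 + 2.0000·(sin -0.4104 − sin -0.7854) = 2.6163
y' = -3.5 − 2.0000·(cos -0.4104 − cos -0.7854) = -3.9197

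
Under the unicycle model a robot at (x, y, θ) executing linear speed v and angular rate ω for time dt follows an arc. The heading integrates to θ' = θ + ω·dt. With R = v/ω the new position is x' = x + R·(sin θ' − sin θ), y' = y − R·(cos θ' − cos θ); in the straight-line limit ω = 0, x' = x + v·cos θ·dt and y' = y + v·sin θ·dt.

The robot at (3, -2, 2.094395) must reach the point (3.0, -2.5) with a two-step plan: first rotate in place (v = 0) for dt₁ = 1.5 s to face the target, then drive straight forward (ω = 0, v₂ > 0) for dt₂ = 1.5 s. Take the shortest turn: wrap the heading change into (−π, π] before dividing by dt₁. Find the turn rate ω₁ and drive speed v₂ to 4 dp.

ω₁ = 1.7453, v₂ = 0.3333

heading to target = atan2(-2.5−-2, 3−3) = -1.5708
Δθ = wrap(-1.5708 − 2.0944) = 2.6180; ω₁ = Δθ/dt₁ = 1.7453
distance = √((3−3)² + (-2.5−-2)²) = 0.5000; v₂ = distance/dt₂ = 0.3333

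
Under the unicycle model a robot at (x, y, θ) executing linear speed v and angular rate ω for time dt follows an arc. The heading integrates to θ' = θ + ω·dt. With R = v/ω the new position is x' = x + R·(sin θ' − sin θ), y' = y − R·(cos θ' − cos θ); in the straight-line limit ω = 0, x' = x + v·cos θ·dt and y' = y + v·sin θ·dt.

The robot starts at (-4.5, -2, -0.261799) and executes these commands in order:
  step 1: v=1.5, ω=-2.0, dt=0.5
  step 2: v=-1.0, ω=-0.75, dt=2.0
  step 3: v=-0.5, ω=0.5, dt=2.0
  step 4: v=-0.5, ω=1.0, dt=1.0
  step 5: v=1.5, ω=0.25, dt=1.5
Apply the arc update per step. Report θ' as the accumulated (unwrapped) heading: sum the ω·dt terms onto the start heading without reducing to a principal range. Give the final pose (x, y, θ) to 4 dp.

step 1: θ'=-1.2618 (R=-0.7500) → pose (-3.9796, -2.4964, -1.2618)
step 2: θ'=-2.7618 (R=1.3333) → pose (-3.2038, -0.8526, -2.7618)
step 3: θ'=-1.7618 (R=-1.0000) → pose (-2.5927, -0.1137, -1.7618)
step 4: θ'=-0.7618 (R=-0.5000) → pose (-2.7385, 0.3430, -0.7618)
step 5: θ'=-0.3868 (R=6.0000) → pose (-0.8605, -0.8721, -0.3868)

(-0.8605, -0.8721, -0.3868)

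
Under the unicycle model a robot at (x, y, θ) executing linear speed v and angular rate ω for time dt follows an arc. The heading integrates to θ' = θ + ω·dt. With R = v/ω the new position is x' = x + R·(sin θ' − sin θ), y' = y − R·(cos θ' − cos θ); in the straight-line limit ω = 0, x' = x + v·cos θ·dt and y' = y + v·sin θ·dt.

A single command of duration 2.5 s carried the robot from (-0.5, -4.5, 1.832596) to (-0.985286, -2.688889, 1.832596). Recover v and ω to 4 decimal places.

v = 0.7500, ω = 0.0000

Δθ = 1.832596 − 1.832596 = 0.000000
ω = Δθ/dt = 0.000000/2.5 = 0.0000
ω = 0 → v = (Δx·cos θ + Δy·sin θ)/dt = 0.7500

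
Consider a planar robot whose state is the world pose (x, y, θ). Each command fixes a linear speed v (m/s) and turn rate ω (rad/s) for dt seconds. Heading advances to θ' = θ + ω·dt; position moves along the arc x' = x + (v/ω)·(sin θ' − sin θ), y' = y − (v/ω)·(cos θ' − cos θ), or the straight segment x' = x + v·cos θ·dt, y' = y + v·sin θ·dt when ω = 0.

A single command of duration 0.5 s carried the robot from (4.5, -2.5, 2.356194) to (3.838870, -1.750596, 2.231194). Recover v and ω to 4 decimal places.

v = 2.0000, ω = -0.2500

Δθ = 2.231194 − 2.356194 = -0.125000
ω = Δθ/dt = -0.125000/0.5 = -0.2500
R = −Δy/(cos θ' − cos θ) = -8.0000
v = R·ω = -8.0000·-0.2500 = 2.0000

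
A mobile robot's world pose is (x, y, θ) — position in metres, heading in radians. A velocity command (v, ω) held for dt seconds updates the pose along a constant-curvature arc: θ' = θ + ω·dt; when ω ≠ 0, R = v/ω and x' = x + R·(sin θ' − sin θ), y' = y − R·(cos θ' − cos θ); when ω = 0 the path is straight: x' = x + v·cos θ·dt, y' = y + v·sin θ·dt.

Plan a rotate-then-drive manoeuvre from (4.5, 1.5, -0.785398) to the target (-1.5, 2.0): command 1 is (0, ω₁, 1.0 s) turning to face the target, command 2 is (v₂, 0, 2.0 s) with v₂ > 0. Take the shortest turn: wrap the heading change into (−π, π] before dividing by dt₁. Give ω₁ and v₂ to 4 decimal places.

heading to target = atan2(2−1.5, -1.5−4.5) = 3.0585
Δθ = wrap(3.0585 − -0.7854) = -2.4393; ω₁ = Δθ/dt₁ = -2.4393
distance = √((-1.5−4.5)² + (2−1.5)²) = 6.0208; v₂ = distance/dt₂ = 3.0104

ω₁ = -2.4393, v₂ = 3.0104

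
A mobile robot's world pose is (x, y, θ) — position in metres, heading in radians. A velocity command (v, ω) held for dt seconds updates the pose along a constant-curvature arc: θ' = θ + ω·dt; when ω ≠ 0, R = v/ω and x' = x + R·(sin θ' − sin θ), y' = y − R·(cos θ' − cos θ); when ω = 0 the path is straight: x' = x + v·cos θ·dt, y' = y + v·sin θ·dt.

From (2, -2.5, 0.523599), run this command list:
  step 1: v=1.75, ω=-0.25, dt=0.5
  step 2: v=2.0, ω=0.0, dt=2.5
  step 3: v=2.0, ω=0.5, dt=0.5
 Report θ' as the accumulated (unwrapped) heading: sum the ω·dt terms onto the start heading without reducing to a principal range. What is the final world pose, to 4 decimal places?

(8.2549, 0.3284, 0.6486)

step 1: θ'=0.3986 (R=-7.0000) → pose (2.7831, -2.1109, 0.3986)
step 2: θ'=0.3986 (straight) → pose (7.3911, -0.1703, 0.3986)
step 3: θ'=0.6486 (R=4.0000) → pose (8.2549, 0.3284, 0.6486)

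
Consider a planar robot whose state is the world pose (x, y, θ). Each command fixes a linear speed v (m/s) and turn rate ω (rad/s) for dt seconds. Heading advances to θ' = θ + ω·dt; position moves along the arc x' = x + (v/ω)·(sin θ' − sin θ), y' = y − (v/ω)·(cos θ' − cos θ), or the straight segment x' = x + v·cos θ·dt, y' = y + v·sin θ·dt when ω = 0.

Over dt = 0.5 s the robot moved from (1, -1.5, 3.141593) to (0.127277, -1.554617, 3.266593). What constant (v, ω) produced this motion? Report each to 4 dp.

Δθ = 3.266593 − 3.141593 = 0.125000
ω = Δθ/dt = 0.125000/0.5 = 0.2500
R = Δx/(sin θ' − sin θ) = 7.0000
v = R·ω = 7.0000·0.2500 = 1.7500

v = 1.7500, ω = 0.2500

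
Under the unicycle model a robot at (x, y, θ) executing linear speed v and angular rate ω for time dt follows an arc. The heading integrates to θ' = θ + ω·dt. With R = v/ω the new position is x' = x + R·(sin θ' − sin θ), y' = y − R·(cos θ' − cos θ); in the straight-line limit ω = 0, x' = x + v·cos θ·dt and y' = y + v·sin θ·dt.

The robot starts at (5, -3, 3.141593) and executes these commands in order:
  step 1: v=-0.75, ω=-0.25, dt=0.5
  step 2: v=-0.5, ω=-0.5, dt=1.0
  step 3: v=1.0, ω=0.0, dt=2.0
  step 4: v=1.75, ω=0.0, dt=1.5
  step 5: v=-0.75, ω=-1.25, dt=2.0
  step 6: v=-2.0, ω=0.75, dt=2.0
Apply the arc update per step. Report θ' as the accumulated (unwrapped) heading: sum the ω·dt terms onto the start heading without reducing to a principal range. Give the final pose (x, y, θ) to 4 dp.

(-0.8759, -4.1069, 1.5166)

step 1: θ'=3.0166 (R=3.0000) → pose (5.3740, -3.0234, 3.0166)
step 2: θ'=2.5166 (R=1.0000) → pose (5.8344, -3.2046, 2.5166)
step 3: θ'=2.5166 (straight) → pose (4.2125, -2.0344, 2.5166)
step 4: θ'=2.5166 (straight) → pose (2.0837, -0.4986, 2.5166)
step 5: θ'=0.0166 (R=0.6000) → pose (1.7426, -1.5851, 0.0166)
step 6: θ'=1.5166 (R=-2.6667) → pose (-0.8759, -4.1069, 1.5166)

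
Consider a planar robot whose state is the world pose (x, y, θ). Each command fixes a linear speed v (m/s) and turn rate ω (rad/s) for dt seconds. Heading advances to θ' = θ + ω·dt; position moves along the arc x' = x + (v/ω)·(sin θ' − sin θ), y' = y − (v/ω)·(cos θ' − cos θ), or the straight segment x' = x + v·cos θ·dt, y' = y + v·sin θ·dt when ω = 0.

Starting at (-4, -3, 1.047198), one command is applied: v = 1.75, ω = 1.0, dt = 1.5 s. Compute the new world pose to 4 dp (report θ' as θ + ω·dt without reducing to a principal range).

θ' = 1.0472 + 1.0·1.5 = 2.5472
R = v/ω = 1.75/1.0 = 1.7500
x' = -4 + 1.7500·(sin 2.5472 − sin 1.0472) = -4.5355
y' = -3 − 1.7500·(cos 2.5472 − cos 1.0472) = -0.6751

(-4.5355, -0.6751, 2.5472)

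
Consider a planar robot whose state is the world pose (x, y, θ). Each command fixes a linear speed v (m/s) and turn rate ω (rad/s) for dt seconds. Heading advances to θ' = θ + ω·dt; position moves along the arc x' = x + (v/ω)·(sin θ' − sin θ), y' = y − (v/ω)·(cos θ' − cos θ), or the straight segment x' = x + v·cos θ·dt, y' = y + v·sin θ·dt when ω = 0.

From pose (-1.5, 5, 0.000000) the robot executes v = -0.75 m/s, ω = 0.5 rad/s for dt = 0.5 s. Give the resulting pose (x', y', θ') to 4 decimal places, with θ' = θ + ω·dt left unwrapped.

θ' = 0.0000 + 0.5·0.5 = 0.2500
R = v/ω = -0.75/0.5 = -1.5000
x' = -1.5 + -1.5000·(sin 0.2500 − sin 0.0000) = -1.8711
y' = 5 − -1.5000·(cos 0.2500 − cos 0.0000) = 4.9534

(-1.8711, 4.9534, 0.2500)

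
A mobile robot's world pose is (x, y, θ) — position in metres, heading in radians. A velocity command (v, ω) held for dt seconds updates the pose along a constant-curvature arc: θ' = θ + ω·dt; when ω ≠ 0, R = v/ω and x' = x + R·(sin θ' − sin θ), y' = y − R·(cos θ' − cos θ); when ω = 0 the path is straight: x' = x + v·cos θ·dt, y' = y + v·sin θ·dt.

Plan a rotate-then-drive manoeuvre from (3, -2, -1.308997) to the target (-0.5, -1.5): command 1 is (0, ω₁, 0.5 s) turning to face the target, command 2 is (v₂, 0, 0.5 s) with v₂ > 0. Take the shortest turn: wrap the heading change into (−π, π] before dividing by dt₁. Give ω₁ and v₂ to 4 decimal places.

ω₁ = -3.9490, v₂ = 7.0711

heading to target = atan2(-1.5−-2, -0.5−3) = 2.9997
Δθ = wrap(2.9997 − -1.3090) = -1.9745; ω₁ = Δθ/dt₁ = -3.9490
distance = √((-0.5−3)² + (-1.5−-2)²) = 3.5355; v₂ = distance/dt₂ = 7.0711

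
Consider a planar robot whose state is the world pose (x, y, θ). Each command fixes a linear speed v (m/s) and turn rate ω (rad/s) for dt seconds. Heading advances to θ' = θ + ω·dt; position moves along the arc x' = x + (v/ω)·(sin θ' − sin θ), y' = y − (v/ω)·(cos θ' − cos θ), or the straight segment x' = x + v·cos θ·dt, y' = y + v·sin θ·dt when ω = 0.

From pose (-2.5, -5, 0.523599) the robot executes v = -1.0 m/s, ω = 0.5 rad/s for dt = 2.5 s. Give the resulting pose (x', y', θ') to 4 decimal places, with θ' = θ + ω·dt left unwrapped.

(-3.4590, -7.1349, 1.7736)

θ' = 0.5236 + 0.5·2.5 = 1.7736
R = v/ω = -1.0/0.5 = -2.0000
x' = -2.5 + -2.0000·(sin 1.7736 − sin 0.5236) = -3.4590
y' = -5 − -2.0000·(cos 1.7736 − cos 0.5236) = -7.1349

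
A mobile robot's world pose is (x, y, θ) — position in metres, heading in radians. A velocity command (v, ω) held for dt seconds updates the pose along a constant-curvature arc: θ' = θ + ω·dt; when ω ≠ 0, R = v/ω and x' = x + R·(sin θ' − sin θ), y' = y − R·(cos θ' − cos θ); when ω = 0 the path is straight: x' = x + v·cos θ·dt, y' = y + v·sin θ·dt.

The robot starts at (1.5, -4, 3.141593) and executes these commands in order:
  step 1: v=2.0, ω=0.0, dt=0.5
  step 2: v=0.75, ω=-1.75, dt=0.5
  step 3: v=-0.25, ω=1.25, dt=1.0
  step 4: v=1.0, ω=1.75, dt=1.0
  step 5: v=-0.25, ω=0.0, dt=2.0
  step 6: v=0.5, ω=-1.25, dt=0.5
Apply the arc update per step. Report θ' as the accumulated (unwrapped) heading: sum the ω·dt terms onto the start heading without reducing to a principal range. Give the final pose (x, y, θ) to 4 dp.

(-0.0830, -4.5501, 4.6416)

step 1: θ'=3.1416 (straight) → pose (0.5000, -4.0000, 3.1416)
step 2: θ'=2.2666 (R=-0.4286) → pose (0.1711, -3.8461, 2.2666)
step 3: θ'=3.5166 (R=-0.2000) → pose (0.3978, -3.9040, 3.5166)
step 4: θ'=5.2666 (R=0.5714) → pose (0.1212, -4.7365, 5.2666)
step 5: θ'=5.2666 (straight) → pose (-0.1419, -4.3113, 5.2666)
step 6: θ'=4.6416 (R=-0.4000) → pose (-0.0830, -4.5501, 4.6416)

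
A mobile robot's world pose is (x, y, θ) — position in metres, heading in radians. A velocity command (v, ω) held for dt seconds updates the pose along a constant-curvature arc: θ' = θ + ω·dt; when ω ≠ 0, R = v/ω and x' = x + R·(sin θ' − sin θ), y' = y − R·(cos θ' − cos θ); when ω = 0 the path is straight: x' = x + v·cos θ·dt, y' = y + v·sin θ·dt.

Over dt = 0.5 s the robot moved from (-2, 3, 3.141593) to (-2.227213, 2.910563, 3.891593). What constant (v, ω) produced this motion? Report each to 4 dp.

Δθ = 3.891593 − 3.141593 = 0.750000
ω = Δθ/dt = 0.750000/0.5 = 1.5000
R = Δx/(sin θ' − sin θ) = 0.3333
v = R·ω = 0.3333·1.5000 = 0.5000

v = 0.5000, ω = 1.5000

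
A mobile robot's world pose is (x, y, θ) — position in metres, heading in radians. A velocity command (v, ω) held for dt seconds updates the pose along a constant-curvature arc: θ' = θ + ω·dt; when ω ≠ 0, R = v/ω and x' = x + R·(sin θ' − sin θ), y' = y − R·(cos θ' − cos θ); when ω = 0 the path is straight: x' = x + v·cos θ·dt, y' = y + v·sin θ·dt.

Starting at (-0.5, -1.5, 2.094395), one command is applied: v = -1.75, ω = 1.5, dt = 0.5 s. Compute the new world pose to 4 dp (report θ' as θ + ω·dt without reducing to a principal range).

(0.1687, -2.0322, 2.8444)

θ' = 2.0944 + 1.5·0.5 = 2.8444
R = v/ω = -1.75/1.5 = -1.1667
x' = -0.5 + -1.1667·(sin 2.8444 − sin 2.0944) = 0.1687
y' = -1.5 − -1.1667·(cos 2.8444 − cos 2.0944) = -2.0322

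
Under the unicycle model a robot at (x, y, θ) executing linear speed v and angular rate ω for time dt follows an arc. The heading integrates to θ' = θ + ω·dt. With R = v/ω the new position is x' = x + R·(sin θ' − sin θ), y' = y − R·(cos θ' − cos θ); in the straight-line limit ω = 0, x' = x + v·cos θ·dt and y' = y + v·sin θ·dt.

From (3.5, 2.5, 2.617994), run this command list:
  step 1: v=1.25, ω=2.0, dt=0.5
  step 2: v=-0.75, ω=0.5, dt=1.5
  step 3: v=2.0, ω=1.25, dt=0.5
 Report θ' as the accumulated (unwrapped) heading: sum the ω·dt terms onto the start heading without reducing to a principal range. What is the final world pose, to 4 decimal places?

step 1: θ'=3.6180 (R=0.6250) → pose (2.9009, 2.5141, 3.6180)
step 2: θ'=4.3680 (R=-1.5000) → pose (3.6249, 3.3407, 4.3680)
step 3: θ'=4.9930 (R=1.6000) → pose (3.5936, 2.3574, 4.9930)

(3.5936, 2.3574, 4.9930)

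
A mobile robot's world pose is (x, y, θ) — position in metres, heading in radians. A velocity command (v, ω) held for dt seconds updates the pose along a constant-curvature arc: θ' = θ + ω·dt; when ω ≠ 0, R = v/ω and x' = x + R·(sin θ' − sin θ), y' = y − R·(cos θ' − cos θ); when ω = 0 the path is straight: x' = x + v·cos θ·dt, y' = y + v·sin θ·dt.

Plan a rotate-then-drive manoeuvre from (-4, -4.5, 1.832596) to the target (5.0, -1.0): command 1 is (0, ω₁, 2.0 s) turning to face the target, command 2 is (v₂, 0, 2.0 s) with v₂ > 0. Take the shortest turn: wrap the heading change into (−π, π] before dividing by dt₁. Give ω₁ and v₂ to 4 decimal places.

heading to target = atan2(-1−-4.5, 5−-4) = 0.3709
Δθ = wrap(0.3709 − 1.8326) = -1.4617; ω₁ = Δθ/dt₁ = -0.7309
distance = √((5−-4)² + (-1−-4.5)²) = 9.6566; v₂ = distance/dt₂ = 4.8283

ω₁ = -0.7309, v₂ = 4.8283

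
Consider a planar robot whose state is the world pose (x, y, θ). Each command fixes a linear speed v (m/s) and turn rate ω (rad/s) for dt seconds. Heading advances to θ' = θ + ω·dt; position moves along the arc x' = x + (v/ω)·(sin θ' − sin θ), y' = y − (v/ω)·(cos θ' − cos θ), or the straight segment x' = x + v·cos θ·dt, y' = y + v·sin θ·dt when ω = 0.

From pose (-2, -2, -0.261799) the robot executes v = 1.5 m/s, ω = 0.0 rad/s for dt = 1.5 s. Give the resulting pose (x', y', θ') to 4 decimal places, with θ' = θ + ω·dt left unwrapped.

(0.1733, -2.5823, -0.2618)

θ' = -0.2618 + 0.0·1.5 = -0.2618
ω = 0 → straight: x' = -2 + 1.5·cos(-0.2618)·1.5 = 0.1733
y' = -2 + 1.5·sin(-0.2618)·1.5 = -2.5823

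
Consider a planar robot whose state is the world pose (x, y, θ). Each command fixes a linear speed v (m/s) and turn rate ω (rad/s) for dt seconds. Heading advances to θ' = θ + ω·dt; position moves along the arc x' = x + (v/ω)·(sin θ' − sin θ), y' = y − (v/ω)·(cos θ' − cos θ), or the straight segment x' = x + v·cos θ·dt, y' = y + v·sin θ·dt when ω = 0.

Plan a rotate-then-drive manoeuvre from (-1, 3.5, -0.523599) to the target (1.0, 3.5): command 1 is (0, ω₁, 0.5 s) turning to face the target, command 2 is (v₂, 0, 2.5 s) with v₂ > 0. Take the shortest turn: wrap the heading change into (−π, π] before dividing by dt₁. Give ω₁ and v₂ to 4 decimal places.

ω₁ = 1.0472, v₂ = 0.8000

heading to target = atan2(3.5−3.5, 1−-1) = 0.0000
Δθ = wrap(0.0000 − -0.5236) = 0.5236; ω₁ = Δθ/dt₁ = 1.0472
distance = √((1−-1)² + (3.5−3.5)²) = 2.0000; v₂ = distance/dt₂ = 0.8000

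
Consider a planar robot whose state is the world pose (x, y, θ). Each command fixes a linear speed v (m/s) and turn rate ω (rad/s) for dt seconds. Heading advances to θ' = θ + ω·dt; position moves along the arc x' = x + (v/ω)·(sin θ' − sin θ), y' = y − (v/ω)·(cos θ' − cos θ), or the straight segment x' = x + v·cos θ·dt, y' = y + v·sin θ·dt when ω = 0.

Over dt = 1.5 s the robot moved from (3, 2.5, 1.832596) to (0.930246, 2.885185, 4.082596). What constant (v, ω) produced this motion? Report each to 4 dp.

v = 1.7500, ω = 1.5000

Δθ = 4.082596 − 1.832596 = 2.250000
ω = Δθ/dt = 2.250000/1.5 = 1.5000
R = Δx/(sin θ' − sin θ) = 1.1667
v = R·ω = 1.1667·1.5000 = 1.7500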